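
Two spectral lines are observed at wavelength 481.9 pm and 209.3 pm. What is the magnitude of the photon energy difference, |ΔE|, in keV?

3.35 keV

Using E = hc/λ: E₁ = 4.1221 × 10^-16 J, E₂ = 9.4909 × 10^-16 J.
|ΔE| = |4.1221 × 10^-16 − 9.4909 × 10^-16| = 5.37 × 10^-16 J = 3.35 keV.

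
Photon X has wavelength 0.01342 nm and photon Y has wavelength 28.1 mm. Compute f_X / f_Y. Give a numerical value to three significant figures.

2.09e9

f_X = 2.234e19 Hz (from wavelength = 0.01342 nm, via f = c/λ).
f_Y = 1.067e10 Hz (from wavelength = 28.1 mm, via f = c/λ).
Ratio = 2.234e19 / 1.067e10 = 2.09e9.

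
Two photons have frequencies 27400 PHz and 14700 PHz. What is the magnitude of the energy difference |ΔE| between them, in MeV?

0.0525 MeV

Using E = hf: E₁ = 1.816·10^-14 J, E₂ = 9.740·10^-15 J.
|ΔE| = |1.816·10^-14 − 9.740·10^-15| = 8.42·10^-15 J = 0.0525 MeV.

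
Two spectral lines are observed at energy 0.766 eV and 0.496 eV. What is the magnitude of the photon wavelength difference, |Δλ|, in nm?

Using λ = hc/E: λ₁ = 1.619e-6 m, λ₂ = 2.500e-6 m.
|Δλ| = |1.619e-6 − 2.500e-6| = 8.81e-7 m = 881 nm.

881 nm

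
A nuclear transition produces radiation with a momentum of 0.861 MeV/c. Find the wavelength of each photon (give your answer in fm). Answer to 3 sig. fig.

1440 fm

(h = 6.62607015 × 10^-34 J·s, c = 2.99792458 × 10^8 m/s, 1 eV = 1.602176634 × 10^-19 J.)
First convert: p = 0.861 MeV/c = 4.6014 × 10^-22 kg·m/s.
Apply λ = h/p: λ = 1.440 × 10^-12 m.
Converting to fm: λ = 1440 fm ≈ 1440 fm.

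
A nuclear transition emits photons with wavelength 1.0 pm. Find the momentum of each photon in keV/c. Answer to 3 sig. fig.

Use h = 6.62607015·10^-34 J·s, c = 2.99792458·10^8 m/s, 1 eV = 1.602176634·10^-19 J.
Convert to SI: λ = 1.0 pm = 1.0·10^-12 m.
Since p = h/λ for a photon, p = 6.626·10^-22 kg·m/s.
Converting to keV/c: p = 1240 keV/c ≈ 1240 keV/c.

1240 keV/c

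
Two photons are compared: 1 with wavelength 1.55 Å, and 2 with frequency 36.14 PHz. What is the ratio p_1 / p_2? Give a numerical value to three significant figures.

53.5

p_1 = 4.275e-24 kg·m/s (from wavelength = 1.55 Å, via p = h/λ).
p_2 = 7.988e-26 kg·m/s (from frequency = 36.14 PHz, via p = hf/c).
Ratio = 4.275e-24 / 7.988e-26 = 53.5.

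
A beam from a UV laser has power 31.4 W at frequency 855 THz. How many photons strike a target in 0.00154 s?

Total energy: E_total = P·t = 31.4 × 0.00154 = 0.04836 J.
Per-photon energy: E = 5.665e-19 J.
N = E_total / E_photon = 8.54e16.

8.54e16 photons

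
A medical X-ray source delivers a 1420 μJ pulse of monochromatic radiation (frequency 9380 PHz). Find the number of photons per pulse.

Per-photon energy: E = 6.215·10^-15 J (from frequency = 9380 PHz).
N = E_total / E_photon = 0.00142 J / 6.215·10^-15 J = 2.28·10^11.

2.28·10^11 photons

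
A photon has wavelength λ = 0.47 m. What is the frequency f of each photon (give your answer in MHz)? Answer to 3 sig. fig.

For a photon f = c/λ, so f = 6.379e8 Hz.
Converting to MHz: f = 637.9 MHz ≈ 638 MHz.

638 MHz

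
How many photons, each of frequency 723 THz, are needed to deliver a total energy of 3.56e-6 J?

Per-photon energy: E = 4.791e-19 J (from frequency = 723 THz).
N = E_total / E_photon = 3.56e-6 J / 4.791e-19 J = 7.43e12.

7.43e12 photons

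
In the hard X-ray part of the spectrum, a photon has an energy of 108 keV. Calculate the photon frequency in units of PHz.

2.61e4 PHz

First convert: E = 108 keV = 1.7304e-14 J.
The photon relation is f = E/h, giving f = 2.611e19 Hz.
Converting to PHz: f = 26110 PHz ≈ 2.61e4 PHz.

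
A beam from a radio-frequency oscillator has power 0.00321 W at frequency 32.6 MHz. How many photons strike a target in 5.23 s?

Total energy: E_total = P·t = 0.00321 × 5.23 = 0.01679 J.
Per-photon energy: E = 2.160 × 10^-26 J.
N = E_total / E_photon = 7.77 × 10^23.

7.77 × 10^23 photons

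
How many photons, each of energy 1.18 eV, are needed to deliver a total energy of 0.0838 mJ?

4.43·10^14 photons

Per-photon energy: E = 1.891·10^-19 J (from energy = 1.18 eV).
N = E_total / E_photon = 8.38·10^-5 J / 1.891·10^-19 J = 4.43·10^14.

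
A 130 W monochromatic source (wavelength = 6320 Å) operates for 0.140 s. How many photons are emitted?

5.79e19 photons

Total energy: E_total = P·t = 130 × 0.140 = 18.20 J.
Per-photon energy: E = 3.143e-19 J.
N = E_total / E_photon = 5.79e19.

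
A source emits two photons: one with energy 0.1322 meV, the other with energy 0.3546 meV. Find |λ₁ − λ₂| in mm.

5.88 mm

Using λ = hc/E: λ₁ = 0.0093785 m, λ₂ = 0.0034965 m.
|Δλ| = |0.0093785 − 0.0034965| = 0.00588 m = 5.88 mm.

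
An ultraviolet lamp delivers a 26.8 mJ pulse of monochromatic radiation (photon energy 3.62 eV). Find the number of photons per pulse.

Per-photon energy: E = 5.800e-19 J (from energy = 3.62 eV).
N = E_total / E_photon = 0.0268 J / 5.800e-19 J = 4.62e16.

4.62e16 photons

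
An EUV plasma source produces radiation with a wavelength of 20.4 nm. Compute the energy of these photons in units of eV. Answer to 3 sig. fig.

In SI units: λ = 20.4 nm = 2.04 × 10^-8 m.
Apply E = hc/λ: E = 9.737 × 10^-18 J.
Converting to eV: E = 60.78 eV ≈ 60.8 eV.

60.8 eV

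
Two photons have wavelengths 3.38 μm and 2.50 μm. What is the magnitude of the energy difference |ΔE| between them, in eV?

Using E = hc/λ: E₁ = 5.877 × 10^-20 J, E₂ = 7.946 × 10^-20 J.
|ΔE| = |5.877 × 10^-20 − 7.946 × 10^-20| = 2.07 × 10^-20 J = 0.129 eV.

0.129 eV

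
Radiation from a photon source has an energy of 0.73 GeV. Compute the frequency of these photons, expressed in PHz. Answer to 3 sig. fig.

1.77·10^8 PHz

First convert: E = 0.73 GeV = 1.1696·10^-10 J.
For a photon f = E/h, so f = 1.765·10^23 Hz.
Converting to PHz: f = 1.765·10^8 PHz ≈ 1.77·10^8 PHz.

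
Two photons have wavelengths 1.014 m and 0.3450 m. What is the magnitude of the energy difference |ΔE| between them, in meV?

Using E = hc/λ: E₁ = 1.9590e-25 J, E₂ = 5.7578e-25 J.
|ΔE| = |1.9590e-25 − 5.7578e-25| = 3.80e-25 J = 2.37e-3 meV.

2.37e-3 meV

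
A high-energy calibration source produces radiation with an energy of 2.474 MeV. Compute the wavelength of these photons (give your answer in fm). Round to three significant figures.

501 fm

First convert: E = 2.474 MeV = 3.9638e-13 J.
For a photon λ = hc/E, so λ = 5.011e-13 m.
Converting to fm: λ = 501.1 fm ≈ 501 fm.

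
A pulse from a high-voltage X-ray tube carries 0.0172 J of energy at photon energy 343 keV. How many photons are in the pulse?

Per-photon energy: E = 5.495e-14 J (from energy = 343 keV).
N = E_total / E_photon = 0.0172 J / 5.495e-14 J = 3.13e11.

3.13e11 photons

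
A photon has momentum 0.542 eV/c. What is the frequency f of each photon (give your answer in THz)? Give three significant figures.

131 THz

First convert: p = 0.542 eV/c = 2.8966e-28 kg·m/s.
For a photon f = pc/h, so f = 1.311e14 Hz.
Converting to THz: f = 131.1 THz ≈ 131 THz.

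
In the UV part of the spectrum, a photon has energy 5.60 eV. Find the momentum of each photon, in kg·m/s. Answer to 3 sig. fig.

2.99 × 10^-27 kg·m/s

Convert to SI: E = 5.60 eV = 8.9722 × 10^-19 J.
Apply p = E/c: p = 2.993 × 10^-27 kg·m/s.
So p ≈ 2.99 × 10^-27 kg·m/s.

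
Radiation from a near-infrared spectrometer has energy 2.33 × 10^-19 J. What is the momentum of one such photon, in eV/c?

Take c = 2.99792458 × 10^8 m/s, 1 eV = 1.602176634 × 10^-19 J.
For a photon p = E/c, so p = 7.772 × 10^-28 kg·m/s.
Converting to eV/c: p = 1.454 eV/c ≈ 1.45 eV/c.

1.45 eV/c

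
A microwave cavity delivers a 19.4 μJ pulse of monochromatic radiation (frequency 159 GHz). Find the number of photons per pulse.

1.84·10^17 photons

Per-photon energy: E = 1.054·10^-22 J (from frequency = 159 GHz).
N = E_total / E_photon = 1.94·10^-5 J / 1.054·10^-22 J = 1.84·10^17.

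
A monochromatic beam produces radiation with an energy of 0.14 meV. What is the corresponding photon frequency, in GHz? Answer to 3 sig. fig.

33.9 GHz

Take h = 6.62607015e-34 J·s, 1 eV = 1.602176634e-19 J.
First convert: E = 0.14 meV = 2.2430e-23 J.
Apply f = E/h: f = 3.385e10 Hz.
Converting to GHz: f = 33.85 GHz ≈ 33.9 GHz.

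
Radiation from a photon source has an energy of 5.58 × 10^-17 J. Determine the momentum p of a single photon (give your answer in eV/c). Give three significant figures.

348 eV/c

Since p = E/c for a photon, p = 1.861 × 10^-25 kg·m/s.
Converting to eV/c: p = 348.3 eV/c ≈ 348 eV/c.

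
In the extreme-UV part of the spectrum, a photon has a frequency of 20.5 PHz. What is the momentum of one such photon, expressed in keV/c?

0.0848 keV/c

Convert to SI: f = 20.5 PHz = 2.05 × 10^16 Hz.
Apply p = hf/c: p = 4.531 × 10^-26 kg·m/s.
Converting to keV/c: p = 0.08478 keV/c ≈ 0.0848 keV/c.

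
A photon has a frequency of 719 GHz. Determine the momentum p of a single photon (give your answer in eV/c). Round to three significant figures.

2.97·10^-3 eV/c

First convert: f = 719 GHz = 7.19·10^11 Hz.
Apply p = hf/c: p = 1.589·10^-30 kg·m/s.
Converting to eV/c: p = 0.002974 eV/c ≈ 2.97·10^-3 eV/c.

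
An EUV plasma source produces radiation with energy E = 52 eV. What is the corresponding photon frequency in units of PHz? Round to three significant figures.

Use h = 6.62607015e-34 J·s, 1 eV = 1.602176634e-19 J.
First convert: E = 52 eV = 8.3313e-18 J.
For a photon f = E/h, so f = 1.257e16 Hz.
Converting to PHz: f = 12.57 PHz ≈ 12.6 PHz.

12.6 PHz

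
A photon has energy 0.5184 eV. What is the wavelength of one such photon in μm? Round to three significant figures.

2.39 μm

Convert to SI: E = 0.5184 eV = 8.3057e-20 J.
The photon relation is λ = hc/E, giving λ = 2.392e-6 m.
Converting to μm: λ = 2.392 μm ≈ 2.39 μm.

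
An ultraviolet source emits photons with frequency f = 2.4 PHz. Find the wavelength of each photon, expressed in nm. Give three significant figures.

125 nm

In SI units: f = 2.4 PHz = 2.4 × 10^15 Hz.
Apply λ = c/f: λ = 1.249 × 10^-7 m.
Converting to nm: λ = 124.9 nm ≈ 125 nm.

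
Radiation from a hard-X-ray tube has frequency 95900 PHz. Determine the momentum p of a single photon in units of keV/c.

397 keV/c

(h = 6.62607015 × 10^-34 J·s, c = 2.99792458 × 10^8 m/s, 1 eV = 1.602176634 × 10^-19 J.)
In SI units: f = 95900 PHz = 9.59 × 10^19 Hz.
The photon relation is p = hf/c, giving p = 2.120 × 10^-22 kg·m/s.
Converting to keV/c: p = 396.6 keV/c ≈ 397 keV/c.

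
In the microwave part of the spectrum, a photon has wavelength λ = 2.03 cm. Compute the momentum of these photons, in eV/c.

Take h = 6.62607015·10^-34 J·s, c = 2.99792458·10^8 m/s, 1 eV = 1.602176634·10^-19 J.
In SI units: λ = 2.03 cm = 0.0203 m.
For a photon p = h/λ, so p = 3.264·10^-32 kg·m/s.
Converting to eV/c: p = 6.108·10^-5 eV/c ≈ 6.11·10^-5 eV/c.

6.11·10^-5 eV/c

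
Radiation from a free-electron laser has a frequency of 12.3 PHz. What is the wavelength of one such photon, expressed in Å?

Use c = 2.99792458 × 10^8 m/s.
First convert: f = 12.3 PHz = 1.23 × 10^16 Hz.
For a photon λ = c/f, so λ = 2.437 × 10^-8 m.
Converting to Å: λ = 243.7 Å ≈ 244 Å.

244 Å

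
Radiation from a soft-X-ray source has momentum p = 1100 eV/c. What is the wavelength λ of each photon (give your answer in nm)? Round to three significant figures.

First convert: p = 1100 eV/c = 5.8787 × 10^-25 kg·m/s.
Since λ = h/p for a photon, λ = 1.127 × 10^-9 m.
Converting to nm: λ = 1.127 nm ≈ 1.13 nm.

1.13 nm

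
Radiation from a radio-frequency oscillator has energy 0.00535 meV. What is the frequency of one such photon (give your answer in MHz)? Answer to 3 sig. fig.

Take h = 6.62607015 × 10^-34 J·s, 1 eV = 1.602176634 × 10^-19 J.
In SI units: E = 0.00535 meV = 8.5716 × 10^-25 J.
Apply f = E/h: f = 1.294 × 10^9 Hz.
Converting to MHz: f = 1294 MHz ≈ 1290 MHz.

1290 MHz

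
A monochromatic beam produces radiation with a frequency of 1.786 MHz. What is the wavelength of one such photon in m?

168 m

Use c = 2.99792458e8 m/s.
First convert: f = 1.786 MHz = 1.786e6 Hz.
Apply λ = c/f: λ = 167.9 m.
So λ ≈ 168 m.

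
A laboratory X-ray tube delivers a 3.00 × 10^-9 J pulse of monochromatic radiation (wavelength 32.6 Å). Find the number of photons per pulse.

Per-photon energy: E = 6.093 × 10^-17 J (from wavelength = 32.6 Å).
N = E_total / E_photon = 3.00 × 10^-9 J / 6.093 × 10^-17 J = 4.92 × 10^7.

4.92 × 10^7 photons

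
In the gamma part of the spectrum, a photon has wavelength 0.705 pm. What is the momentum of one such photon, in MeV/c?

Take h = 6.62607015e-34 J·s, c = 2.99792458e8 m/s, 1 eV = 1.602176634e-19 J.
In SI units: λ = 0.705 pm = 7.05e-13 m.
Since p = h/λ for a photon, p = 9.399e-22 kg·m/s.
Converting to MeV/c: p = 1.759 MeV/c ≈ 1.76 MeV/c.

1.76 MeV/c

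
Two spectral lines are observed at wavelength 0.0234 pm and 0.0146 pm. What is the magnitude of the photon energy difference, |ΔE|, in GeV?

Using E = hc/λ: E₁ = 8.489e-12 J, E₂ = 1.361e-11 J.
|ΔE| = |8.489e-12 − 1.361e-11| = 5.12e-12 J = 0.0319 GeV.

0.0319 GeV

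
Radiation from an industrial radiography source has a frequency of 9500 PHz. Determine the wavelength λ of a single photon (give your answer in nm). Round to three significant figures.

Convert to SI: f = 9500 PHz = 9.5e18 Hz.
Apply λ = c/f: λ = 3.156e-11 m.
Converting to nm: λ = 0.03156 nm ≈ 0.0316 nm.

0.0316 nm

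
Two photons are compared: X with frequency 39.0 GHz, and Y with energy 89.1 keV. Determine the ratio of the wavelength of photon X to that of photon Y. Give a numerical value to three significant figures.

5.52e8

λ_X = 0.007687 m (from frequency = 39.0 GHz, via λ = c/f).
λ_Y = 1.392e-11 m (from energy = 89.1 keV, via λ = hc/E).
Ratio = 0.007687 / 1.392e-11 = 5.52e8.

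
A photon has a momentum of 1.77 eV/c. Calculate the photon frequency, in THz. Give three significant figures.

Use h = 6.62607015 × 10^-34 J·s, c = 2.99792458 × 10^8 m/s, 1 eV = 1.602176634 × 10^-19 J.
First convert: p = 1.77 eV/c = 9.4594 × 10^-28 kg·m/s.
Apply f = pc/h: f = 4.280 × 10^14 Hz.
Converting to THz: f = 428.0 THz ≈ 428 THz.

428 THz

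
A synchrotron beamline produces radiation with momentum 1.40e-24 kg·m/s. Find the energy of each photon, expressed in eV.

(c = 2.99792458e8 m/s, 1 eV = 1.602176634e-19 J.)
Since E = pc for a photon, E = 4.197e-16 J.
Converting to eV: E = 2620 eV ≈ 2620 eV.

2620 eV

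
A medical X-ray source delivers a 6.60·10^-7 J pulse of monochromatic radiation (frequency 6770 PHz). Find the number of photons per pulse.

Per-photon energy: E = 4.486·10^-15 J (from frequency = 6770 PHz).
N = E_total / E_photon = 6.60·10^-7 J / 4.486·10^-15 J = 1.47·10^8.

1.47·10^8 photons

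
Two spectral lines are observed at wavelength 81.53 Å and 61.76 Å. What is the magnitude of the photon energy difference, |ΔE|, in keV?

Using E = hc/λ: E₁ = 2.4365e-17 J, E₂ = 3.2164e-17 J.
|ΔE| = |2.4365e-17 − 3.2164e-17| = 7.80e-18 J = 0.0487 keV.

0.0487 keV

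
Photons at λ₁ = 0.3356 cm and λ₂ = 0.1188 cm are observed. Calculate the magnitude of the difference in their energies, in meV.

Using E = hc/λ: E₁ = 5.9191·10^-23 J, E₂ = 1.6721·10^-22 J.
|ΔE| = |5.9191·10^-23 − 1.6721·10^-22| = 1.08·10^-22 J = 0.674 meV.

0.674 meV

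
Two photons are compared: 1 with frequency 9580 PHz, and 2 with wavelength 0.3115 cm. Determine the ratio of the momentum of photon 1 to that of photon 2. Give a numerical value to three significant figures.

9.95 × 10^7

p_1 = 2.117 × 10^-23 kg·m/s (from frequency = 9580 PHz, via p = hf/c).
p_2 = 2.127 × 10^-31 kg·m/s (from wavelength = 0.3115 cm, via p = h/λ).
Ratio = 2.117 × 10^-23 / 2.127 × 10^-31 = 9.95 × 10^7.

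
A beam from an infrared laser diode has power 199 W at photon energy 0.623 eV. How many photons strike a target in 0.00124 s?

2.47e18 photons

Total energy: E_total = P·t = 199 × 0.00124 = 0.2468 J.
Per-photon energy: E = 9.982e-20 J.
N = E_total / E_photon = 2.47e18.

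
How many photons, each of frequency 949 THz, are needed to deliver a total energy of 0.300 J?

Per-photon energy: E = 6.288 × 10^-19 J (from frequency = 949 THz).
N = E_total / E_photon = 0.300 J / 6.288 × 10^-19 J = 4.77 × 10^17.

4.77 × 10^17 photons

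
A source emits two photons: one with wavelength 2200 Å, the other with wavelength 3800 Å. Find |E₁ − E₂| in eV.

Using E = hc/λ: E₁ = 9.029e-19 J, E₂ = 5.227e-19 J.
|ΔE| = |9.029e-19 − 5.227e-19| = 3.80e-19 J = 2.37 eV.

2.37 eV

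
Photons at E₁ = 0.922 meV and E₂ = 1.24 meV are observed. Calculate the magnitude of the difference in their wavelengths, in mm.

0.345 mm

Using λ = hc/E: λ₁ = 0.001345 m, λ₂ = 9.999e-4 m.
|Δλ| = |0.001345 − 9.999e-4| = 3.45e-4 m = 0.345 mm.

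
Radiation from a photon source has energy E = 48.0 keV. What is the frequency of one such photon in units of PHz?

1.16·10^4 PHz

Use h = 6.62607015·10^-34 J·s, 1 eV = 1.602176634·10^-19 J.
First convert: E = 48.0 keV = 7.6904·10^-15 J.
For a photon f = E/h, so f = 1.161·10^19 Hz.
Converting to PHz: f = 11610 PHz ≈ 1.16·10^4 PHz.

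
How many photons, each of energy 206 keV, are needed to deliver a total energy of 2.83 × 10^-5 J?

Per-photon energy: E = 3.300 × 10^-14 J (from energy = 206 keV).
N = E_total / E_photon = 2.83 × 10^-5 J / 3.300 × 10^-14 J = 8.57 × 10^8.

8.57 × 10^8 photons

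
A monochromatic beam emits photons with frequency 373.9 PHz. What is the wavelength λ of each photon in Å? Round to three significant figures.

8.02 Å

Take c = 2.99792458 × 10^8 m/s.
First convert: f = 373.9 PHz = 3.739 × 10^17 Hz.
For a photon λ = c/f, so λ = 8.018 × 10^-10 m.
Converting to Å: λ = 8.018 Å ≈ 8.02 Å.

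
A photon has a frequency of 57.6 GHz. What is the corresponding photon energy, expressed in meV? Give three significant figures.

Use h = 6.62607015 × 10^-34 J·s, 1 eV = 1.602176634 × 10^-19 J.
Convert to SI: f = 57.6 GHz = 5.76 × 10^10 Hz.
Since E = hf for a photon, E = 3.817 × 10^-23 J.
Converting to meV: E = 0.2382 meV ≈ 0.238 meV.

0.238 meV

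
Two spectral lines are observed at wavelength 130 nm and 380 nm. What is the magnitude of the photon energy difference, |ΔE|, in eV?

6.27 eV

Using E = hc/λ: E₁ = 1.528e-18 J, E₂ = 5.227e-19 J.
|ΔE| = |1.528e-18 − 5.227e-19| = 1.01e-18 J = 6.27 eV.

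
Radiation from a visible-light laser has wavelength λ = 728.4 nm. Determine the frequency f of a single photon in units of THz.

412 THz

Take c = 2.99792458e8 m/s.
First convert: λ = 728.4 nm = 7.284e-7 m.
Since f = c/λ for a photon, f = 4.116e14 Hz.
Converting to THz: f = 411.6 THz ≈ 412 THz.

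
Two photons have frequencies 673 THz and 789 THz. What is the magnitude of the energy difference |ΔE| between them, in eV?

0.480 eV

Using E = hf: E₁ = 4.459 × 10^-19 J, E₂ = 5.228 × 10^-19 J.
|ΔE| = |4.459 × 10^-19 − 5.228 × 10^-19| = 7.69 × 10^-20 J = 0.480 eV.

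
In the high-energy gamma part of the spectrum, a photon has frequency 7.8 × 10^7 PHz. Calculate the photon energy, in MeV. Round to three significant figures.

323 MeV

Convert to SI: f = 7.8 × 10^7 PHz = 7.8 × 10^22 Hz.
For a photon E = hf, so E = 5.168 × 10^-11 J.
Converting to MeV: E = 322.6 MeV ≈ 323 MeV.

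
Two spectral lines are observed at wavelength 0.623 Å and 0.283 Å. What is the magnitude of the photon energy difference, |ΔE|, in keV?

Using E = hc/λ: E₁ = 3.189 × 10^-15 J, E₂ = 7.019 × 10^-15 J.
|ΔE| = |3.189 × 10^-15 − 7.019 × 10^-15| = 3.83 × 10^-15 J = 23.9 keV.

23.9 keV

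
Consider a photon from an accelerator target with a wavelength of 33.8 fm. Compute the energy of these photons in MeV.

First convert: λ = 33.8 fm = 3.38e-14 m.
Since E = hc/λ for a photon, E = 5.877e-12 J.
Converting to MeV: E = 36.68 MeV ≈ 36.7 MeV.

36.7 MeV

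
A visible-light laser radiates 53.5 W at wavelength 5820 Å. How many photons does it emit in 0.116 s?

1.82e19 photons

Total energy: E_total = P·t = 53.5 × 0.116 = 6.206 J.
Per-photon energy: E = 3.413e-19 J.
N = E_total / E_photon = 1.82e19.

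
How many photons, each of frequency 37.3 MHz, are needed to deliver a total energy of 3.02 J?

Per-photon energy: E = 2.472e-26 J (from frequency = 37.3 MHz).
N = E_total / E_photon = 3.02 J / 2.472e-26 J = 1.22e26.

1.22e26 photons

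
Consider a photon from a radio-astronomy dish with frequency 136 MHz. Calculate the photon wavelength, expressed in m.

2.20 m

Take c = 2.99792458 × 10^8 m/s.
Convert to SI: f = 136 MHz = 1.36 × 10^8 Hz.
Since λ = c/f for a photon, λ = 2.204 m.
So λ ≈ 2.20 m.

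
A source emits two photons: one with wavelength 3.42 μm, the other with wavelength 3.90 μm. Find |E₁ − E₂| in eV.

Using E = hc/λ: E₁ = 5.808e-20 J, E₂ = 5.093e-20 J.
|ΔE| = |5.808e-20 − 5.093e-20| = 7.15e-21 J = 0.0446 eV.

0.0446 eV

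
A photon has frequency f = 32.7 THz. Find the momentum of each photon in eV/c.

0.135 eV/c

First convert: f = 32.7 THz = 3.27 × 10^13 Hz.
The photon relation is p = hf/c, giving p = 7.227 × 10^-29 kg·m/s.
Converting to eV/c: p = 0.1352 eV/c ≈ 0.135 eV/c.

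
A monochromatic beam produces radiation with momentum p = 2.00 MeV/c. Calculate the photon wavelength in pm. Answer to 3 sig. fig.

0.620 pm

Use h = 6.62607015·10^-34 J·s, c = 2.99792458·10^8 m/s, 1 eV = 1.602176634·10^-19 J.
First convert: p = 2.00 MeV/c = 1.0689·10^-21 kg·m/s.
The photon relation is λ = h/p, giving λ = 6.199·10^-13 m.
Converting to pm: λ = 0.6199 pm ≈ 0.620 pm.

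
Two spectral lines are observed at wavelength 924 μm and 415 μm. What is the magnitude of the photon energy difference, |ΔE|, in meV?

1.65 meV

Using E = hc/λ: E₁ = 2.150e-22 J, E₂ = 4.787e-22 J.
|ΔE| = |2.150e-22 − 4.787e-22| = 2.64e-22 J = 1.65 meV.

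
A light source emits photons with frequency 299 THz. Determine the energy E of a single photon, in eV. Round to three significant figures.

1.24 eV

Take h = 6.62607015e-34 J·s, 1 eV = 1.602176634e-19 J.
Convert to SI: f = 299 THz = 2.99e14 Hz.
Since E = hf for a photon, E = 1.981e-19 J.
Converting to eV: E = 1.237 eV ≈ 1.24 eV.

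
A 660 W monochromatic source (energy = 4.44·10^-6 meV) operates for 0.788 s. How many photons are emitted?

Total energy: E_total = P·t = 660 × 0.788 = 520.1 J.
Per-photon energy: E = 7.114·10^-28 J.
N = E_total / E_photon = 7.31·10^29.

7.31·10^29 photons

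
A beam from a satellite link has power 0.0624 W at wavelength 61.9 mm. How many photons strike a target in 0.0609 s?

1.18e21 photons

Total energy: E_total = P·t = 0.0624 × 0.0609 = 0.003800 J.
Per-photon energy: E = 3.209e-24 J.
N = E_total / E_photon = 1.18e21.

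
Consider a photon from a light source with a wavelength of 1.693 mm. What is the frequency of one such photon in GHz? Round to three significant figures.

177 GHz

(c = 2.99792458e8 m/s.)
In SI units: λ = 1.693 mm = 0.001693 m.
The photon relation is f = c/λ, giving f = 1.771e11 Hz.
Converting to GHz: f = 177.1 GHz ≈ 177 GHz.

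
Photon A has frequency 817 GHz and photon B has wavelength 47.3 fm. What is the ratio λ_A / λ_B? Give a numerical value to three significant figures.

λ_A = 3.669 × 10^-4 m (from frequency = 817 GHz, via λ = c/f).
λ_B = 4.730 × 10^-14 m (from wavelength = 47.3 fm, via λ given directly).
Ratio = 3.669 × 10^-4 / 4.730 × 10^-14 = 7.76 × 10^9.

7.76 × 10^9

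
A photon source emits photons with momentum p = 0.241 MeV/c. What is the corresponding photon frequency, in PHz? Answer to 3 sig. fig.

5.83e4 PHz

In SI units: p = 0.241 MeV/c = 1.2880e-22 kg·m/s.
For a photon f = pc/h, so f = 5.827e19 Hz.
Converting to PHz: f = 58270 PHz ≈ 5.83e4 PHz.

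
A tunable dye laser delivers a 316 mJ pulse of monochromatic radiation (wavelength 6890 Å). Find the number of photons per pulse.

1.10e18 photons

Per-photon energy: E = 2.883e-19 J (from wavelength = 6890 Å).
N = E_total / E_photon = 0.316 J / 2.883e-19 J = 1.10e18.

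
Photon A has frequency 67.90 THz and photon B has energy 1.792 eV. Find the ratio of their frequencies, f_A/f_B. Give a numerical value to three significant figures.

f_A = 6.790·10^13 Hz (from frequency = 67.90 THz, via f given directly).
f_B = 4.333·10^14 Hz (from energy = 1.792 eV, via f = E/h).
Ratio = 6.790·10^13 / 4.333·10^14 = 0.157.

0.157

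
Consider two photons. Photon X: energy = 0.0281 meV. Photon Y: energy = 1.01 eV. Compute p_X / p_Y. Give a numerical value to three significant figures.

p_X = 1.502 × 10^-32 kg·m/s (from energy = 0.0281 meV, via p = E/c).
p_Y = 5.398 × 10^-28 kg·m/s (from energy = 1.01 eV, via p = E/c).
Ratio = 1.502 × 10^-32 / 5.398 × 10^-28 = 2.78 × 10^-5.

2.78 × 10^-5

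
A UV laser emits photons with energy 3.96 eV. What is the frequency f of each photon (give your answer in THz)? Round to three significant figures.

958 THz

(h = 6.62607015e-34 J·s, 1 eV = 1.602176634e-19 J.)
First convert: E = 3.96 eV = 6.3446e-19 J.
Since f = E/h for a photon, f = 9.575e14 Hz.
Converting to THz: f = 957.5 THz ≈ 958 THz.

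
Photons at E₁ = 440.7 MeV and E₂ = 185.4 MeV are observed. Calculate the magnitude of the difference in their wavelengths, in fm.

Using λ = hc/E: λ₁ = 2.8133 × 10^-15 m, λ₂ = 6.6874 × 10^-15 m.
|Δλ| = |2.8133 × 10^-15 − 6.6874 × 10^-15| = 3.87 × 10^-15 m = 3.87 fm.

3.87 fm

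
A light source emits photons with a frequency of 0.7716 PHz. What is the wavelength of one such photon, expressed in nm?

Convert to SI: f = 0.7716 PHz = 7.716 × 10^14 Hz.
For a photon λ = c/f, so λ = 3.885 × 10^-7 m.
Converting to nm: λ = 388.5 nm ≈ 389 nm.

389 nm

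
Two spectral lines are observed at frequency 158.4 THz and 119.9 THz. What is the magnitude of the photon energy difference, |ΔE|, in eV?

0.159 eV

Using E = hf: E₁ = 1.0496e-19 J, E₂ = 7.9447e-20 J.
|ΔE| = |1.0496e-19 − 7.9447e-20| = 2.55e-20 J = 0.159 eV.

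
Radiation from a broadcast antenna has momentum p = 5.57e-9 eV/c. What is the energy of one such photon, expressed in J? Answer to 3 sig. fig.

(c = 2.99792458e8 m/s, 1 eV = 1.602176634e-19 J.)
Convert to SI: p = 5.57e-9 eV/c = 2.9768e-36 kg·m/s.
Since E = pc for a photon, E = 8.924e-28 J.
So E ≈ 8.92e-28 J.

8.92e-28 J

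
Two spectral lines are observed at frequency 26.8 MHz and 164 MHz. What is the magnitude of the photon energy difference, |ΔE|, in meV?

5.67e-4 meV

Using E = hf: E₁ = 1.776e-26 J, E₂ = 1.087e-25 J.
|ΔE| = |1.776e-26 − 1.087e-25| = 9.09e-26 J = 5.67e-4 meV.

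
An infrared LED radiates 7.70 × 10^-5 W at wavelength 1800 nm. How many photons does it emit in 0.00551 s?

Total energy: E_total = P·t = 7.70 × 10^-5 × 0.00551 = 4.243 × 10^-7 J.
Per-photon energy: E = 1.104 × 10^-19 J.
N = E_total / E_photon = 3.84 × 10^12.

3.84 × 10^12 photons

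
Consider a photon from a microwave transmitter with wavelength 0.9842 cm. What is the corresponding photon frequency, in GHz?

30.5 GHz

Convert to SI: λ = 0.9842 cm = 0.009842 m.
For a photon f = c/λ, so f = 3.046e10 Hz.
Converting to GHz: f = 30.46 GHz ≈ 30.5 GHz.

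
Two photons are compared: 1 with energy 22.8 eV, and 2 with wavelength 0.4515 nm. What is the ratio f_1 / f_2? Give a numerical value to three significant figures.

f_1 = 5.513e15 Hz (from energy = 22.8 eV, via f = E/h).
f_2 = 6.640e17 Hz (from wavelength = 0.4515 nm, via f = c/λ).
Ratio = 5.513e15 / 6.640e17 = 8.30e-3.

8.30e-3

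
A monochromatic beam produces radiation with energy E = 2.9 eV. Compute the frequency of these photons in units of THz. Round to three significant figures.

701 THz

(h = 6.62607015e-34 J·s, 1 eV = 1.602176634e-19 J.)
In SI units: E = 2.9 eV = 4.6463e-19 J.
Since f = E/h for a photon, f = 7.012e14 Hz.
Converting to THz: f = 701.2 THz ≈ 701 THz.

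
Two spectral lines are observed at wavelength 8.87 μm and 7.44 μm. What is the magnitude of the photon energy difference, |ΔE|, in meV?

Using E = hc/λ: E₁ = 2.240 × 10^-20 J, E₂ = 2.670 × 10^-20 J.
|ΔE| = |2.240 × 10^-20 − 2.670 × 10^-20| = 4.30 × 10^-21 J = 26.9 meV.

26.9 meV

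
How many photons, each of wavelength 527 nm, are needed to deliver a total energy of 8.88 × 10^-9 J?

2.36 × 10^10 photons

Per-photon energy: E = 3.769 × 10^-19 J (from wavelength = 527 nm).
N = E_total / E_photon = 8.88 × 10^-9 J / 3.769 × 10^-19 J = 2.36 × 10^10.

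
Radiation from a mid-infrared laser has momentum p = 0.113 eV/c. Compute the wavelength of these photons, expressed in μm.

11.0 μm

Use h = 6.62607015e-34 J·s, c = 2.99792458e8 m/s, 1 eV = 1.602176634e-19 J.
In SI units: p = 0.113 eV/c = 6.0390e-29 kg·m/s.
For a photon λ = h/p, so λ = 1.097e-5 m.
Converting to μm: λ = 10.97 μm ≈ 11.0 μm.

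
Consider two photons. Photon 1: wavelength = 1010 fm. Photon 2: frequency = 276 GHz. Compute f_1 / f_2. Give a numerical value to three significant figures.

1.08 × 10^9

f_1 = 2.968 × 10^20 Hz (from wavelength = 1010 fm, via f = c/λ).
f_2 = 2.760 × 10^11 Hz (from frequency = 276 GHz, via f given directly).
Ratio = 2.968 × 10^20 / 2.760 × 10^11 = 1.08 × 10^9.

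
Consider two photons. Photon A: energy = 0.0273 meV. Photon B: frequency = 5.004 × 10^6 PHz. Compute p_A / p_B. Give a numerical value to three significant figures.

p_A = 1.459 × 10^-32 kg·m/s (from energy = 0.0273 meV, via p = E/c).
p_B = 1.106 × 10^-20 kg·m/s (from frequency = 5.004 × 10^6 PHz, via p = hf/c).
Ratio = 1.459 × 10^-32 / 1.106 × 10^-20 = 1.32 × 10^-12.

1.32 × 10^-12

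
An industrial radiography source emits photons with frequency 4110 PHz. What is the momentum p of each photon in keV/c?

Use h = 6.62607015 × 10^-34 J·s, c = 2.99792458 × 10^8 m/s, 1 eV = 1.602176634 × 10^-19 J.
First convert: f = 4110 PHz = 4.11 × 10^18 Hz.
For a photon p = hf/c, so p = 9.084 × 10^-24 kg·m/s.
Converting to keV/c: p = 17.00 keV/c ≈ 17.0 keV/c.

17.0 keV/c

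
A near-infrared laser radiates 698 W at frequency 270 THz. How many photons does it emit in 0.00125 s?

Total energy: E_total = P·t = 698 × 0.00125 = 0.8725 J.
Per-photon energy: E = 1.789e-19 J.
N = E_total / E_photon = 4.88e18.

4.88e18 photons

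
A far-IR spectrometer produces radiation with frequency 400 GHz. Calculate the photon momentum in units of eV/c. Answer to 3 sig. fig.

(h = 6.62607015·10^-34 J·s, c = 2.99792458·10^8 m/s, 1 eV = 1.602176634·10^-19 J.)
First convert: f = 400 GHz = 4.0·10^11 Hz.
The photon relation is p = hf/c, giving p = 8.841·10^-31 kg·m/s.
Converting to eV/c: p = 0.001654 eV/c ≈ 1.65·10^-3 eV/c.

1.65·10^-3 eV/c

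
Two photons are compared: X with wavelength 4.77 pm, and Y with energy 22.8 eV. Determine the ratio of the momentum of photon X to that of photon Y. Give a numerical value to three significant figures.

p_X = 1.389 × 10^-22 kg·m/s (from wavelength = 4.77 pm, via p = h/λ).
p_Y = 1.218 × 10^-26 kg·m/s (from energy = 22.8 eV, via p = E/c).
Ratio = 1.389 × 10^-22 / 1.218 × 10^-26 = 1.14 × 10^4.

1.14 × 10^4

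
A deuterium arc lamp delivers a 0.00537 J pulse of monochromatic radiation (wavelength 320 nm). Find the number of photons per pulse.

Per-photon energy: E = 6.208e-19 J (from wavelength = 320 nm).
N = E_total / E_photon = 0.00537 J / 6.208e-19 J = 8.65e15.

8.65e15 photons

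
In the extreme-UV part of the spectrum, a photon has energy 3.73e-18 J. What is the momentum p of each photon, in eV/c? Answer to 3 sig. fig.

23.3 eV/c

(c = 2.99792458e8 m/s, 1 eV = 1.602176634e-19 J.)
Since p = E/c for a photon, p = 1.244e-26 kg·m/s.
Converting to eV/c: p = 23.28 eV/c ≈ 23.3 eV/c.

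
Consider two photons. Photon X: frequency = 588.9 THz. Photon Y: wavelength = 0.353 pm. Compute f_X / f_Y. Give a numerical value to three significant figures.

f_X = 5.889e14 Hz (from frequency = 588.9 THz, via f given directly).
f_Y = 8.493e20 Hz (from wavelength = 0.353 pm, via f = c/λ).
Ratio = 5.889e14 / 8.493e20 = 6.93e-7.

6.93e-7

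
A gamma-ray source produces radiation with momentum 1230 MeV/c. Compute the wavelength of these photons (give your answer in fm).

1.01 fm

Convert to SI: p = 1230 MeV/c = 6.5735 × 10^-19 kg·m/s.
For a photon λ = h/p, so λ = 1.008 × 10^-15 m.
Converting to fm: λ = 1.008 fm ≈ 1.01 fm.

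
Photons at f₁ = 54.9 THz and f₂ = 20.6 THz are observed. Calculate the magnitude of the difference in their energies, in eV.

0.142 eV

Using E = hf: E₁ = 3.638e-20 J, E₂ = 1.365e-20 J.
|ΔE| = |3.638e-20 − 1.365e-20| = 2.27e-20 J = 0.142 eV.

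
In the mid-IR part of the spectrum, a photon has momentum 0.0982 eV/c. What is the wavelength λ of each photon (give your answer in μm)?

Convert to SI: p = 0.0982 eV/c = 5.2481e-29 kg·m/s.
Since λ = h/p for a photon, λ = 1.263e-5 m.
Converting to μm: λ = 12.63 μm ≈ 12.6 μm.

12.6 μm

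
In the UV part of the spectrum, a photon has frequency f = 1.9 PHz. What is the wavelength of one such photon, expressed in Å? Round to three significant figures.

Take c = 2.99792458e8 m/s.
Convert to SI: f = 1.9 PHz = 1.9e15 Hz.
Apply λ = c/f: λ = 1.578e-7 m.
Converting to Å: λ = 1578 Å ≈ 1580 Å.

1580 Å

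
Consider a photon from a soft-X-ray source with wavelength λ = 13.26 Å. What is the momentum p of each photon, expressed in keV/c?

0.935 keV/c

First convert: λ = 13.26 Å = 1.326e-9 m.
Apply p = h/λ: p = 4.997e-25 kg·m/s.
Converting to keV/c: p = 0.9350 keV/c ≈ 0.935 keV/c.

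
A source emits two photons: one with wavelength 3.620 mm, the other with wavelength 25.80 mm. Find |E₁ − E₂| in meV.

Using E = hc/λ: E₁ = 5.4874 × 10^-23 J, E₂ = 7.6994 × 10^-24 J.
|ΔE| = |5.4874 × 10^-23 − 7.6994 × 10^-24| = 4.72 × 10^-23 J = 0.294 meV.

0.294 meV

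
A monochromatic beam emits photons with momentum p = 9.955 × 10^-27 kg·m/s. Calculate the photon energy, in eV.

The photon relation is E = pc, giving E = 2.984 × 10^-18 J.
Converting to eV: E = 18.63 eV ≈ 18.6 eV.

18.6 eV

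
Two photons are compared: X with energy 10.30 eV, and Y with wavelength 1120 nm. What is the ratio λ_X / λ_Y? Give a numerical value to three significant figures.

λ_X = 1.204 × 10^-7 m (from energy = 10.30 eV, via λ = hc/E).
λ_Y = 1.120 × 10^-6 m (from wavelength = 1120 nm, via λ given directly).
Ratio = 1.204 × 10^-7 / 1.120 × 10^-6 = 0.107.

0.107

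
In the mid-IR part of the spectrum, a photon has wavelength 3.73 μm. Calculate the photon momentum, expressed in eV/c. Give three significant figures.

(h = 6.62607015e-34 J·s, c = 2.99792458e8 m/s, 1 eV = 1.602176634e-19 J.)
In SI units: λ = 3.73 μm = 3.73e-6 m.
The photon relation is p = h/λ, giving p = 1.776e-28 kg·m/s.
Converting to eV/c: p = 0.3324 eV/c ≈ 0.332 eV/c.

0.332 eV/c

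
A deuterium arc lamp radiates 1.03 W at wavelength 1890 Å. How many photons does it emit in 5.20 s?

Total energy: E_total = P·t = 1.03 × 5.20 = 5.356 J.
Per-photon energy: E = 1.051 × 10^-18 J.
N = E_total / E_photon = 5.10 × 10^18.

5.10 × 10^18 photons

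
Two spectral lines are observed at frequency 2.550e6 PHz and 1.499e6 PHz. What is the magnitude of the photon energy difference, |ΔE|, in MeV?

4.35 MeV

Using E = hf: E₁ = 1.6896e-12 J, E₂ = 9.9325e-13 J.
|ΔE| = |1.6896e-12 − 9.9325e-13| = 6.96e-13 J = 4.35 MeV.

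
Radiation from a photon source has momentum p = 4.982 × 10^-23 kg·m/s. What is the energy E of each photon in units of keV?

93.2 keV

Since E = pc for a photon, E = 1.494 × 10^-14 J.
Converting to keV: E = 93.22 keV ≈ 93.2 keV.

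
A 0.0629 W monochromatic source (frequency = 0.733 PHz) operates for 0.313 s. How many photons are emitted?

4.05e16 photons

Total energy: E_total = P·t = 0.0629 × 0.313 = 0.01969 J.
Per-photon energy: E = 4.857e-19 J.
N = E_total / E_photon = 4.05e16.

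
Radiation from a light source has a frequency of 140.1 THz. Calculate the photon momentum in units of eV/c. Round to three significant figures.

0.579 eV/c

First convert: f = 140.1 THz = 1.401e14 Hz.
The photon relation is p = hf/c, giving p = 3.097e-28 kg·m/s.
Converting to eV/c: p = 0.5794 eV/c ≈ 0.579 eV/c.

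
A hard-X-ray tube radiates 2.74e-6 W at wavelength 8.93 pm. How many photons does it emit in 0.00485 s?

5.97e5 photons

Total energy: E_total = P·t = 2.74e-6 × 0.00485 = 1.329e-8 J.
Per-photon energy: E = 2.224e-14 J.
N = E_total / E_photon = 5.97e5.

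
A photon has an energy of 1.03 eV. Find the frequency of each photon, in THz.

249 THz

Take h = 6.62607015 × 10^-34 J·s, 1 eV = 1.602176634 × 10^-19 J.
In SI units: E = 1.03 eV = 1.6502 × 10^-19 J.
Since f = E/h for a photon, f = 2.491 × 10^14 Hz.
Converting to THz: f = 249.1 THz ≈ 249 THz.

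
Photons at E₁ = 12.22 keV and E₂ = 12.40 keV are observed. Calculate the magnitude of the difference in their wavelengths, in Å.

Using λ = hc/E: λ₁ = 1.0146 × 10^-10 m, λ₂ = 9.9987 × 10^-11 m.
|Δλ| = |1.0146 × 10^-10 − 9.9987 × 10^-11| = 1.47 × 10^-12 m = 0.0147 Å.

0.0147 Å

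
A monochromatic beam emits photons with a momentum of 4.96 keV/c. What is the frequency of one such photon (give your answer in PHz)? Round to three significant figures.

1200 PHz

In SI units: p = 4.96 keV/c = 2.6508e-24 kg·m/s.
The photon relation is f = pc/h, giving f = 1.199e18 Hz.
Converting to PHz: f = 1199 PHz ≈ 1200 PHz.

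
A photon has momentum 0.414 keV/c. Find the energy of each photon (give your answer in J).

6.63 × 10^-17 J

Use c = 2.99792458 × 10^8 m/s, 1 eV = 1.602176634 × 10^-19 J.
In SI units: p = 0.414 keV/c = 2.2125 × 10^-25 kg·m/s.
For a photon E = pc, so E = 6.633 × 10^-17 J.
So E ≈ 6.63 × 10^-17 J.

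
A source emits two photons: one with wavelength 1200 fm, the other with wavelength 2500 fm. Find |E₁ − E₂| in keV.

537 keV

Using E = hc/λ: E₁ = 1.655 × 10^-13 J, E₂ = 7.946 × 10^-14 J.
|ΔE| = |1.655 × 10^-13 − 7.946 × 10^-14| = 8.61 × 10^-14 J = 537 keV.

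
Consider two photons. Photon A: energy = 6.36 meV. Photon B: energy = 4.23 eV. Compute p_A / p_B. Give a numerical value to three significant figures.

p_A = 3.399 × 10^-30 kg·m/s (from energy = 6.36 meV, via p = E/c).
p_B = 2.261 × 10^-27 kg·m/s (from energy = 4.23 eV, via p = E/c).
Ratio = 3.399 × 10^-30 / 2.261 × 10^-27 = 1.50 × 10^-3.

1.50 × 10^-3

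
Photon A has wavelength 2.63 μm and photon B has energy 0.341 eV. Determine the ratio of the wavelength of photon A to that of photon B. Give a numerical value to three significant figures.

0.723

λ_A = 2.630 × 10^-6 m (from wavelength = 2.63 μm, via λ given directly).
λ_B = 3.636 × 10^-6 m (from energy = 0.341 eV, via λ = hc/E).
Ratio = 2.630 × 10^-6 / 3.636 × 10^-6 = 0.723.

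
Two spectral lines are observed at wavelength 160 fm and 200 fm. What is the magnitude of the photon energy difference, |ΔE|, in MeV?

Using E = hc/λ: E₁ = 1.242 × 10^-12 J, E₂ = 9.932 × 10^-13 J.
|ΔE| = |1.242 × 10^-12 − 9.932 × 10^-13| = 2.48 × 10^-13 J = 1.55 MeV.

1.55 MeV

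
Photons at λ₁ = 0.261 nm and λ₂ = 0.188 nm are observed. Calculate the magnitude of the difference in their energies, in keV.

1.84 keV

Using E = hc/λ: E₁ = 7.611 × 10^-16 J, E₂ = 1.057 × 10^-15 J.
|ΔE| = |7.611 × 10^-16 − 1.057 × 10^-15| = 2.96 × 10^-16 J = 1.84 keV.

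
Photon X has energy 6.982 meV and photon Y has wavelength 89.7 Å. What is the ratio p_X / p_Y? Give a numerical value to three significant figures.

p_X = 3.731 × 10^-30 kg·m/s (from energy = 6.982 meV, via p = E/c).
p_Y = 7.387 × 10^-26 kg·m/s (from wavelength = 89.7 Å, via p = h/λ).
Ratio = 3.731 × 10^-30 / 7.387 × 10^-26 = 5.05 × 10^-5.

5.05 × 10^-5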